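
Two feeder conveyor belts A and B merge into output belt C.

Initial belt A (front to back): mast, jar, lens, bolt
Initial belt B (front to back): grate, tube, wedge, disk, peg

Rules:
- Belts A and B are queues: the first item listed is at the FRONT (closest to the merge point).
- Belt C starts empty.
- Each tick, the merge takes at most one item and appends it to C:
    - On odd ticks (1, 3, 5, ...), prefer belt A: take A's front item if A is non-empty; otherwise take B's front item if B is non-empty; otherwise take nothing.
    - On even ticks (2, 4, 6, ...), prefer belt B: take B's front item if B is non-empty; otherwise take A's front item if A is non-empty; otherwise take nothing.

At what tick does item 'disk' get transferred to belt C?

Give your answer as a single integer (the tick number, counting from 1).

Tick 1: prefer A, take mast from A; A=[jar,lens,bolt] B=[grate,tube,wedge,disk,peg] C=[mast]
Tick 2: prefer B, take grate from B; A=[jar,lens,bolt] B=[tube,wedge,disk,peg] C=[mast,grate]
Tick 3: prefer A, take jar from A; A=[lens,bolt] B=[tube,wedge,disk,peg] C=[mast,grate,jar]
Tick 4: prefer B, take tube from B; A=[lens,bolt] B=[wedge,disk,peg] C=[mast,grate,jar,tube]
Tick 5: prefer A, take lens from A; A=[bolt] B=[wedge,disk,peg] C=[mast,grate,jar,tube,lens]
Tick 6: prefer B, take wedge from B; A=[bolt] B=[disk,peg] C=[mast,grate,jar,tube,lens,wedge]
Tick 7: prefer A, take bolt from A; A=[-] B=[disk,peg] C=[mast,grate,jar,tube,lens,wedge,bolt]
Tick 8: prefer B, take disk from B; A=[-] B=[peg] C=[mast,grate,jar,tube,lens,wedge,bolt,disk]

Answer: 8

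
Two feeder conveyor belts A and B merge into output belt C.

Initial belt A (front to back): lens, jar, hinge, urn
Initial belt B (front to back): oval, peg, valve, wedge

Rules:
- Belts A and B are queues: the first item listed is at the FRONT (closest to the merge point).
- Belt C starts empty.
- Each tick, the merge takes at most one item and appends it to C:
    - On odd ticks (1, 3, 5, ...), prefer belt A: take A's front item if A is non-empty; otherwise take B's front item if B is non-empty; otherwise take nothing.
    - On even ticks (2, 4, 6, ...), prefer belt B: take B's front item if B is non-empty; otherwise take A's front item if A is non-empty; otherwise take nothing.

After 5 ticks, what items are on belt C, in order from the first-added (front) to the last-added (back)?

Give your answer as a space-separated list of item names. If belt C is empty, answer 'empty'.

Answer: lens oval jar peg hinge

Derivation:
Tick 1: prefer A, take lens from A; A=[jar,hinge,urn] B=[oval,peg,valve,wedge] C=[lens]
Tick 2: prefer B, take oval from B; A=[jar,hinge,urn] B=[peg,valve,wedge] C=[lens,oval]
Tick 3: prefer A, take jar from A; A=[hinge,urn] B=[peg,valve,wedge] C=[lens,oval,jar]
Tick 4: prefer B, take peg from B; A=[hinge,urn] B=[valve,wedge] C=[lens,oval,jar,peg]
Tick 5: prefer A, take hinge from A; A=[urn] B=[valve,wedge] C=[lens,oval,jar,peg,hinge]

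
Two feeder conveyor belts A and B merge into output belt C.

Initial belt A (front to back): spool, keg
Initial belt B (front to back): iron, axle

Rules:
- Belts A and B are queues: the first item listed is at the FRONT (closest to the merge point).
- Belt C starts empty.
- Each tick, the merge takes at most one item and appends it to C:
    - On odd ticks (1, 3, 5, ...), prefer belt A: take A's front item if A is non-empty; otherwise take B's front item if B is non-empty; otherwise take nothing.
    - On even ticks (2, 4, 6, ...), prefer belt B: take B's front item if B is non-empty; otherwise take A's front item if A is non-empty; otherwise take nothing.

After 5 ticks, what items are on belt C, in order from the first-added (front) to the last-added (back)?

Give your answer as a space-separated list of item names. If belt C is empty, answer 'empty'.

Tick 1: prefer A, take spool from A; A=[keg] B=[iron,axle] C=[spool]
Tick 2: prefer B, take iron from B; A=[keg] B=[axle] C=[spool,iron]
Tick 3: prefer A, take keg from A; A=[-] B=[axle] C=[spool,iron,keg]
Tick 4: prefer B, take axle from B; A=[-] B=[-] C=[spool,iron,keg,axle]
Tick 5: prefer A, both empty, nothing taken; A=[-] B=[-] C=[spool,iron,keg,axle]

Answer: spool iron keg axle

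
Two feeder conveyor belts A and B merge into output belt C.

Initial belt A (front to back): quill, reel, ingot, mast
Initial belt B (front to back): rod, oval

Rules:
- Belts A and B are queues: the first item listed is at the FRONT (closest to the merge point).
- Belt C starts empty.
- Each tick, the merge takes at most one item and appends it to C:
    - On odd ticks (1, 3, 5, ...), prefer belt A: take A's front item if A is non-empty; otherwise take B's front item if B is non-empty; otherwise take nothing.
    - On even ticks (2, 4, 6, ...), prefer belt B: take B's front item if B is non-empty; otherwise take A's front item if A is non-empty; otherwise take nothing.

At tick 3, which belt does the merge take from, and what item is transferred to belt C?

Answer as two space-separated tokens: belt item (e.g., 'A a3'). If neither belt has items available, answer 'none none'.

Tick 1: prefer A, take quill from A; A=[reel,ingot,mast] B=[rod,oval] C=[quill]
Tick 2: prefer B, take rod from B; A=[reel,ingot,mast] B=[oval] C=[quill,rod]
Tick 3: prefer A, take reel from A; A=[ingot,mast] B=[oval] C=[quill,rod,reel]

Answer: A reel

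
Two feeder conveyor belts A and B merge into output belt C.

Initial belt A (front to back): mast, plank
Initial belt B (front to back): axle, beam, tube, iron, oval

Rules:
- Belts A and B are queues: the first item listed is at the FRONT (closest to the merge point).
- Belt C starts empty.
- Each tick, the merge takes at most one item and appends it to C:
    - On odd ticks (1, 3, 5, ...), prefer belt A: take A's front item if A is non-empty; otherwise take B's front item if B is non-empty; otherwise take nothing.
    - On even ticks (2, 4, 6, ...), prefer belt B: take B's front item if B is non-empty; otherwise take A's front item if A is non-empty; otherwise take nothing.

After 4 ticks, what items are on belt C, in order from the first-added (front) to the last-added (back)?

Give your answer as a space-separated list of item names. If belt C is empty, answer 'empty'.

Tick 1: prefer A, take mast from A; A=[plank] B=[axle,beam,tube,iron,oval] C=[mast]
Tick 2: prefer B, take axle from B; A=[plank] B=[beam,tube,iron,oval] C=[mast,axle]
Tick 3: prefer A, take plank from A; A=[-] B=[beam,tube,iron,oval] C=[mast,axle,plank]
Tick 4: prefer B, take beam from B; A=[-] B=[tube,iron,oval] C=[mast,axle,plank,beam]

Answer: mast axle plank beam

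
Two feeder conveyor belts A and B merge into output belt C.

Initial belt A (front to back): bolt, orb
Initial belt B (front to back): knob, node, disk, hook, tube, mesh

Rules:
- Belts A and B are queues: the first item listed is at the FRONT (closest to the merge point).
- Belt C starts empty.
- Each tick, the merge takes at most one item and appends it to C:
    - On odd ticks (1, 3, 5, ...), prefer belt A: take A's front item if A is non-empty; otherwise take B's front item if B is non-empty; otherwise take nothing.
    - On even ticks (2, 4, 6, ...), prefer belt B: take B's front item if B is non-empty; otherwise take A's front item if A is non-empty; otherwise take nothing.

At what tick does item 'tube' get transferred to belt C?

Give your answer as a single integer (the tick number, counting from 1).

Tick 1: prefer A, take bolt from A; A=[orb] B=[knob,node,disk,hook,tube,mesh] C=[bolt]
Tick 2: prefer B, take knob from B; A=[orb] B=[node,disk,hook,tube,mesh] C=[bolt,knob]
Tick 3: prefer A, take orb from A; A=[-] B=[node,disk,hook,tube,mesh] C=[bolt,knob,orb]
Tick 4: prefer B, take node from B; A=[-] B=[disk,hook,tube,mesh] C=[bolt,knob,orb,node]
Tick 5: prefer A, take disk from B; A=[-] B=[hook,tube,mesh] C=[bolt,knob,orb,node,disk]
Tick 6: prefer B, take hook from B; A=[-] B=[tube,mesh] C=[bolt,knob,orb,node,disk,hook]
Tick 7: prefer A, take tube from B; A=[-] B=[mesh] C=[bolt,knob,orb,node,disk,hook,tube]

Answer: 7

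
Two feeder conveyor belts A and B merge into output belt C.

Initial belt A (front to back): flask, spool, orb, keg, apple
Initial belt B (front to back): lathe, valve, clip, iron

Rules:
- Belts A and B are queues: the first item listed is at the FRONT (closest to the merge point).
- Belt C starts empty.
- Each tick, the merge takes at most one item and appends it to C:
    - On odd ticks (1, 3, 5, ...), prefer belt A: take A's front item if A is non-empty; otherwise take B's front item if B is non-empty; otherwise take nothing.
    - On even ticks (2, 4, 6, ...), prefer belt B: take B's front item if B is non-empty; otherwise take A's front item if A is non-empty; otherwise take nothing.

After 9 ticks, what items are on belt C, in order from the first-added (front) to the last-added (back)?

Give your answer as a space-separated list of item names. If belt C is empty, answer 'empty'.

Tick 1: prefer A, take flask from A; A=[spool,orb,keg,apple] B=[lathe,valve,clip,iron] C=[flask]
Tick 2: prefer B, take lathe from B; A=[spool,orb,keg,apple] B=[valve,clip,iron] C=[flask,lathe]
Tick 3: prefer A, take spool from A; A=[orb,keg,apple] B=[valve,clip,iron] C=[flask,lathe,spool]
Tick 4: prefer B, take valve from B; A=[orb,keg,apple] B=[clip,iron] C=[flask,lathe,spool,valve]
Tick 5: prefer A, take orb from A; A=[keg,apple] B=[clip,iron] C=[flask,lathe,spool,valve,orb]
Tick 6: prefer B, take clip from B; A=[keg,apple] B=[iron] C=[flask,lathe,spool,valve,orb,clip]
Tick 7: prefer A, take keg from A; A=[apple] B=[iron] C=[flask,lathe,spool,valve,orb,clip,keg]
Tick 8: prefer B, take iron from B; A=[apple] B=[-] C=[flask,lathe,spool,valve,orb,clip,keg,iron]
Tick 9: prefer A, take apple from A; A=[-] B=[-] C=[flask,lathe,spool,valve,orb,clip,keg,iron,apple]

Answer: flask lathe spool valve orb clip keg iron apple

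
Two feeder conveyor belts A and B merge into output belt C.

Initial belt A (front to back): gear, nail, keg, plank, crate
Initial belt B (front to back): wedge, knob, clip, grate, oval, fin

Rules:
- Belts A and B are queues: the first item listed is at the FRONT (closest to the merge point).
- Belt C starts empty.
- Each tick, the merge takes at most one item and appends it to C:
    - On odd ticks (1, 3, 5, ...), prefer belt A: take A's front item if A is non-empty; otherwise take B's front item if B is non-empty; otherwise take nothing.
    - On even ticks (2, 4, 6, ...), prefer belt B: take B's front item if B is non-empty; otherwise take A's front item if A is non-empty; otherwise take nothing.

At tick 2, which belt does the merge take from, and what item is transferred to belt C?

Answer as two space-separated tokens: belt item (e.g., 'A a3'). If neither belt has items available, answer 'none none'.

Answer: B wedge

Derivation:
Tick 1: prefer A, take gear from A; A=[nail,keg,plank,crate] B=[wedge,knob,clip,grate,oval,fin] C=[gear]
Tick 2: prefer B, take wedge from B; A=[nail,keg,plank,crate] B=[knob,clip,grate,oval,fin] C=[gear,wedge]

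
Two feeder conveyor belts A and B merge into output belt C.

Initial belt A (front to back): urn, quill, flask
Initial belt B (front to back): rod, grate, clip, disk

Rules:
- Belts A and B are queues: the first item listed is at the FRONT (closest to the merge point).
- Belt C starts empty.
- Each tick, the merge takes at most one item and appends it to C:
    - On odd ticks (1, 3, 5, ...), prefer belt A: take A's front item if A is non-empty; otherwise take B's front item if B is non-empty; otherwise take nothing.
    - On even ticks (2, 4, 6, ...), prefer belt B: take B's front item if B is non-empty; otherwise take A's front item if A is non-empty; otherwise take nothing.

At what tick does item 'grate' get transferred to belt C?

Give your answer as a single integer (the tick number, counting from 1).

Tick 1: prefer A, take urn from A; A=[quill,flask] B=[rod,grate,clip,disk] C=[urn]
Tick 2: prefer B, take rod from B; A=[quill,flask] B=[grate,clip,disk] C=[urn,rod]
Tick 3: prefer A, take quill from A; A=[flask] B=[grate,clip,disk] C=[urn,rod,quill]
Tick 4: prefer B, take grate from B; A=[flask] B=[clip,disk] C=[urn,rod,quill,grate]

Answer: 4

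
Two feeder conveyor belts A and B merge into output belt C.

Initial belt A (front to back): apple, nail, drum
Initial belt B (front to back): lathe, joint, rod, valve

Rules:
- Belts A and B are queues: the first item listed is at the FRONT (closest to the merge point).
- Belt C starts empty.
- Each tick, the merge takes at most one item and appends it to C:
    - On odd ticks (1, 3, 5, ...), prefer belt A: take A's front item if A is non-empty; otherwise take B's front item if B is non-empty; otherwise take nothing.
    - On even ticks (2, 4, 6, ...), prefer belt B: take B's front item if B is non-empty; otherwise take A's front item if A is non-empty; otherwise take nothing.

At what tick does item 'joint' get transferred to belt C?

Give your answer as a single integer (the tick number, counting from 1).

Answer: 4

Derivation:
Tick 1: prefer A, take apple from A; A=[nail,drum] B=[lathe,joint,rod,valve] C=[apple]
Tick 2: prefer B, take lathe from B; A=[nail,drum] B=[joint,rod,valve] C=[apple,lathe]
Tick 3: prefer A, take nail from A; A=[drum] B=[joint,rod,valve] C=[apple,lathe,nail]
Tick 4: prefer B, take joint from B; A=[drum] B=[rod,valve] C=[apple,lathe,nail,joint]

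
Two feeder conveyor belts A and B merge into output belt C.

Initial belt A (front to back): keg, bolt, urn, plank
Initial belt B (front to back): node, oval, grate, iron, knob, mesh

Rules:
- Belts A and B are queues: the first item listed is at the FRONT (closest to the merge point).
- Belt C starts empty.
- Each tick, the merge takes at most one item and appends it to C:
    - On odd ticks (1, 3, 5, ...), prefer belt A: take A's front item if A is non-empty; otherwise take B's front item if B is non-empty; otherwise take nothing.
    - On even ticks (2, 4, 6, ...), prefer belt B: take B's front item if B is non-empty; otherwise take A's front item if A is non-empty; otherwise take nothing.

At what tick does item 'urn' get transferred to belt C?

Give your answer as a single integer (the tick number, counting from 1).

Tick 1: prefer A, take keg from A; A=[bolt,urn,plank] B=[node,oval,grate,iron,knob,mesh] C=[keg]
Tick 2: prefer B, take node from B; A=[bolt,urn,plank] B=[oval,grate,iron,knob,mesh] C=[keg,node]
Tick 3: prefer A, take bolt from A; A=[urn,plank] B=[oval,grate,iron,knob,mesh] C=[keg,node,bolt]
Tick 4: prefer B, take oval from B; A=[urn,plank] B=[grate,iron,knob,mesh] C=[keg,node,bolt,oval]
Tick 5: prefer A, take urn from A; A=[plank] B=[grate,iron,knob,mesh] C=[keg,node,bolt,oval,urn]

Answer: 5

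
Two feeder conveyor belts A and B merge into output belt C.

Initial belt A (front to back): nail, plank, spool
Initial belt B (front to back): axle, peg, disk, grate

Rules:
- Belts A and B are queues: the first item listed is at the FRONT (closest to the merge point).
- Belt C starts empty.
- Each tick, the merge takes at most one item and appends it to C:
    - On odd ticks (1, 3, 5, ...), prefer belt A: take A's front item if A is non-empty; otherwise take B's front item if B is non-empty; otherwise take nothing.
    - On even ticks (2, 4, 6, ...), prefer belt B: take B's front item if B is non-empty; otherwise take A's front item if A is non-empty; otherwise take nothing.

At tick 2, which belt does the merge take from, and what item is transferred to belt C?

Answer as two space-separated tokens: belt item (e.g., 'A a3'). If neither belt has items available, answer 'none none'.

Tick 1: prefer A, take nail from A; A=[plank,spool] B=[axle,peg,disk,grate] C=[nail]
Tick 2: prefer B, take axle from B; A=[plank,spool] B=[peg,disk,grate] C=[nail,axle]

Answer: B axle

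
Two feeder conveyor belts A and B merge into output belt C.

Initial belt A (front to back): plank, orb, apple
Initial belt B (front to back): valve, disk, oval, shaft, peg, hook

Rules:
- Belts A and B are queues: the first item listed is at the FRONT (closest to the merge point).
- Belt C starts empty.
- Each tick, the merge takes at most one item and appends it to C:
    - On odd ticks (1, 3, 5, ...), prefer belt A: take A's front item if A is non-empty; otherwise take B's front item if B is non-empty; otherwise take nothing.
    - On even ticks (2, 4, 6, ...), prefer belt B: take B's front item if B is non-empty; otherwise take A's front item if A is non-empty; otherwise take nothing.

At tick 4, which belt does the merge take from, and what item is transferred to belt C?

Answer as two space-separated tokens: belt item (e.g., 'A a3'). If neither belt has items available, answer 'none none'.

Tick 1: prefer A, take plank from A; A=[orb,apple] B=[valve,disk,oval,shaft,peg,hook] C=[plank]
Tick 2: prefer B, take valve from B; A=[orb,apple] B=[disk,oval,shaft,peg,hook] C=[plank,valve]
Tick 3: prefer A, take orb from A; A=[apple] B=[disk,oval,shaft,peg,hook] C=[plank,valve,orb]
Tick 4: prefer B, take disk from B; A=[apple] B=[oval,shaft,peg,hook] C=[plank,valve,orb,disk]

Answer: B disk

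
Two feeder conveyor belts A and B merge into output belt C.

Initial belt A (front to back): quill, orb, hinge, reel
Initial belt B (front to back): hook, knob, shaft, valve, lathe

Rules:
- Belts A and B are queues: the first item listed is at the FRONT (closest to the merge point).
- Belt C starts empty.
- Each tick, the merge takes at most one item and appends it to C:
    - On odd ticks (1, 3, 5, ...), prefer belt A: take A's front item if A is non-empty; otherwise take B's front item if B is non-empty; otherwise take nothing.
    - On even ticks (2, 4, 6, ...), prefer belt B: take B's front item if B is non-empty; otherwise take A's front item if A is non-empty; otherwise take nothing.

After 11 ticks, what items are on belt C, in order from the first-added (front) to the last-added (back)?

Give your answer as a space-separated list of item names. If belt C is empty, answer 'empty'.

Answer: quill hook orb knob hinge shaft reel valve lathe

Derivation:
Tick 1: prefer A, take quill from A; A=[orb,hinge,reel] B=[hook,knob,shaft,valve,lathe] C=[quill]
Tick 2: prefer B, take hook from B; A=[orb,hinge,reel] B=[knob,shaft,valve,lathe] C=[quill,hook]
Tick 3: prefer A, take orb from A; A=[hinge,reel] B=[knob,shaft,valve,lathe] C=[quill,hook,orb]
Tick 4: prefer B, take knob from B; A=[hinge,reel] B=[shaft,valve,lathe] C=[quill,hook,orb,knob]
Tick 5: prefer A, take hinge from A; A=[reel] B=[shaft,valve,lathe] C=[quill,hook,orb,knob,hinge]
Tick 6: prefer B, take shaft from B; A=[reel] B=[valve,lathe] C=[quill,hook,orb,knob,hinge,shaft]
Tick 7: prefer A, take reel from A; A=[-] B=[valve,lathe] C=[quill,hook,orb,knob,hinge,shaft,reel]
Tick 8: prefer B, take valve from B; A=[-] B=[lathe] C=[quill,hook,orb,knob,hinge,shaft,reel,valve]
Tick 9: prefer A, take lathe from B; A=[-] B=[-] C=[quill,hook,orb,knob,hinge,shaft,reel,valve,lathe]
Tick 10: prefer B, both empty, nothing taken; A=[-] B=[-] C=[quill,hook,orb,knob,hinge,shaft,reel,valve,lathe]
Tick 11: prefer A, both empty, nothing taken; A=[-] B=[-] C=[quill,hook,orb,knob,hinge,shaft,reel,valve,lathe]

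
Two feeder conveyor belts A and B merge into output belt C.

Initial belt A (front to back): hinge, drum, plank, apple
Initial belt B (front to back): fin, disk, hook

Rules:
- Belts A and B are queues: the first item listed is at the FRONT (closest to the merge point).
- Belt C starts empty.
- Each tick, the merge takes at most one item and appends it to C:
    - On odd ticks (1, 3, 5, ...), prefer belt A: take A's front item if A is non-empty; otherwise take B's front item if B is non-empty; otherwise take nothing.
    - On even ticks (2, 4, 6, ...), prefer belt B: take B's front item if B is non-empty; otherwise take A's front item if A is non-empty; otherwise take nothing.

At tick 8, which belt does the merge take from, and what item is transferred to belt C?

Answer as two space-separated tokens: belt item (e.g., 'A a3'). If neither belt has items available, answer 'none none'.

Answer: none none

Derivation:
Tick 1: prefer A, take hinge from A; A=[drum,plank,apple] B=[fin,disk,hook] C=[hinge]
Tick 2: prefer B, take fin from B; A=[drum,plank,apple] B=[disk,hook] C=[hinge,fin]
Tick 3: prefer A, take drum from A; A=[plank,apple] B=[disk,hook] C=[hinge,fin,drum]
Tick 4: prefer B, take disk from B; A=[plank,apple] B=[hook] C=[hinge,fin,drum,disk]
Tick 5: prefer A, take plank from A; A=[apple] B=[hook] C=[hinge,fin,drum,disk,plank]
Tick 6: prefer B, take hook from B; A=[apple] B=[-] C=[hinge,fin,drum,disk,plank,hook]
Tick 7: prefer A, take apple from A; A=[-] B=[-] C=[hinge,fin,drum,disk,plank,hook,apple]
Tick 8: prefer B, both empty, nothing taken; A=[-] B=[-] C=[hinge,fin,drum,disk,plank,hook,apple]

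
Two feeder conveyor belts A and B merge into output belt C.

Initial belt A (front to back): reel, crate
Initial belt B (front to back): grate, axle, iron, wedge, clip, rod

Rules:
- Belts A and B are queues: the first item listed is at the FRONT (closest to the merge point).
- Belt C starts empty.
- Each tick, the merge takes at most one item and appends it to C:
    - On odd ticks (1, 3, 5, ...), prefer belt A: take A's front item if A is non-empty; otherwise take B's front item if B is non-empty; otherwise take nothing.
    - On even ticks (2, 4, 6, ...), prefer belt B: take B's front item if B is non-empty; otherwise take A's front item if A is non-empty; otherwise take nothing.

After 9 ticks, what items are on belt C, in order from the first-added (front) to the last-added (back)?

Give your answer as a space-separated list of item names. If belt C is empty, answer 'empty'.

Tick 1: prefer A, take reel from A; A=[crate] B=[grate,axle,iron,wedge,clip,rod] C=[reel]
Tick 2: prefer B, take grate from B; A=[crate] B=[axle,iron,wedge,clip,rod] C=[reel,grate]
Tick 3: prefer A, take crate from A; A=[-] B=[axle,iron,wedge,clip,rod] C=[reel,grate,crate]
Tick 4: prefer B, take axle from B; A=[-] B=[iron,wedge,clip,rod] C=[reel,grate,crate,axle]
Tick 5: prefer A, take iron from B; A=[-] B=[wedge,clip,rod] C=[reel,grate,crate,axle,iron]
Tick 6: prefer B, take wedge from B; A=[-] B=[clip,rod] C=[reel,grate,crate,axle,iron,wedge]
Tick 7: prefer A, take clip from B; A=[-] B=[rod] C=[reel,grate,crate,axle,iron,wedge,clip]
Tick 8: prefer B, take rod from B; A=[-] B=[-] C=[reel,grate,crate,axle,iron,wedge,clip,rod]
Tick 9: prefer A, both empty, nothing taken; A=[-] B=[-] C=[reel,grate,crate,axle,iron,wedge,clip,rod]

Answer: reel grate crate axle iron wedge clip rod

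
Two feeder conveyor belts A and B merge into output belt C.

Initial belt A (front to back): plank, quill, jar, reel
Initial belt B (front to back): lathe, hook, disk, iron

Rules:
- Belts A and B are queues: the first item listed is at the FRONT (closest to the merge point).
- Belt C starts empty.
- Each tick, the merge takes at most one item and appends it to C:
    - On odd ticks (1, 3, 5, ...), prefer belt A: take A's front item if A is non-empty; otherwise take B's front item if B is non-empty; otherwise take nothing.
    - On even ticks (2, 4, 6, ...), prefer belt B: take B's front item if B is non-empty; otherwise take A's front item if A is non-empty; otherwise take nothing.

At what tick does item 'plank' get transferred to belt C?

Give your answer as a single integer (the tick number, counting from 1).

Answer: 1

Derivation:
Tick 1: prefer A, take plank from A; A=[quill,jar,reel] B=[lathe,hook,disk,iron] C=[plank]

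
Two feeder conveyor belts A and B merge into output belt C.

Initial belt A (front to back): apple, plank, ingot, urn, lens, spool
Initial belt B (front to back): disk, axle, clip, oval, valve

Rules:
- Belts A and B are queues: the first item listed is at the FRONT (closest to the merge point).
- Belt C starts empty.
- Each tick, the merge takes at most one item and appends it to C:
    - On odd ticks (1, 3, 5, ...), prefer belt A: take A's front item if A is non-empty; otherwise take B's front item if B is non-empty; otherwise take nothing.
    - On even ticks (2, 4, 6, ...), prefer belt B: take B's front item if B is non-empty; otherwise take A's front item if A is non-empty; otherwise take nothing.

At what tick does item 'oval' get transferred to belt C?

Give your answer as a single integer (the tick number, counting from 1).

Answer: 8

Derivation:
Tick 1: prefer A, take apple from A; A=[plank,ingot,urn,lens,spool] B=[disk,axle,clip,oval,valve] C=[apple]
Tick 2: prefer B, take disk from B; A=[plank,ingot,urn,lens,spool] B=[axle,clip,oval,valve] C=[apple,disk]
Tick 3: prefer A, take plank from A; A=[ingot,urn,lens,spool] B=[axle,clip,oval,valve] C=[apple,disk,plank]
Tick 4: prefer B, take axle from B; A=[ingot,urn,lens,spool] B=[clip,oval,valve] C=[apple,disk,plank,axle]
Tick 5: prefer A, take ingot from A; A=[urn,lens,spool] B=[clip,oval,valve] C=[apple,disk,plank,axle,ingot]
Tick 6: prefer B, take clip from B; A=[urn,lens,spool] B=[oval,valve] C=[apple,disk,plank,axle,ingot,clip]
Tick 7: prefer A, take urn from A; A=[lens,spool] B=[oval,valve] C=[apple,disk,plank,axle,ingot,clip,urn]
Tick 8: prefer B, take oval from B; A=[lens,spool] B=[valve] C=[apple,disk,plank,axle,ingot,clip,urn,oval]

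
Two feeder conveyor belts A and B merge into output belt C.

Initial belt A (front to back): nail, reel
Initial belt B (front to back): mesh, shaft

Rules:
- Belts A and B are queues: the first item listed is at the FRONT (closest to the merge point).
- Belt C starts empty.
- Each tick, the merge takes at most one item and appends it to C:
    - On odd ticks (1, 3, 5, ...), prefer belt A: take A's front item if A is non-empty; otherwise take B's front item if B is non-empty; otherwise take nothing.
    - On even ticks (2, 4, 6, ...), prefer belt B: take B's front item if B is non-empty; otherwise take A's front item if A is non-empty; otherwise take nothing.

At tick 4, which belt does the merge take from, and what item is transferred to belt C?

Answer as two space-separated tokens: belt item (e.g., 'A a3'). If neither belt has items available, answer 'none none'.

Tick 1: prefer A, take nail from A; A=[reel] B=[mesh,shaft] C=[nail]
Tick 2: prefer B, take mesh from B; A=[reel] B=[shaft] C=[nail,mesh]
Tick 3: prefer A, take reel from A; A=[-] B=[shaft] C=[nail,mesh,reel]
Tick 4: prefer B, take shaft from B; A=[-] B=[-] C=[nail,mesh,reel,shaft]

Answer: B shaft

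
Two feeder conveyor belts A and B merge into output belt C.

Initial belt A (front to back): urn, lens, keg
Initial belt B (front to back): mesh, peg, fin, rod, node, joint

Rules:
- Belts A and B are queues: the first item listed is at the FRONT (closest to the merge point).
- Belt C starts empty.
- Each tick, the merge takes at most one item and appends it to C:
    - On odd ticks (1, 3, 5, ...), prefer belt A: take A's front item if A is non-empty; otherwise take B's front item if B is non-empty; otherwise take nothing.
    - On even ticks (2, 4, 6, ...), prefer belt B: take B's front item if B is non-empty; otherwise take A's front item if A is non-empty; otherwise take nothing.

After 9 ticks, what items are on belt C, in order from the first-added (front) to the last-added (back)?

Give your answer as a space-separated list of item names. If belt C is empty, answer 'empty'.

Answer: urn mesh lens peg keg fin rod node joint

Derivation:
Tick 1: prefer A, take urn from A; A=[lens,keg] B=[mesh,peg,fin,rod,node,joint] C=[urn]
Tick 2: prefer B, take mesh from B; A=[lens,keg] B=[peg,fin,rod,node,joint] C=[urn,mesh]
Tick 3: prefer A, take lens from A; A=[keg] B=[peg,fin,rod,node,joint] C=[urn,mesh,lens]
Tick 4: prefer B, take peg from B; A=[keg] B=[fin,rod,node,joint] C=[urn,mesh,lens,peg]
Tick 5: prefer A, take keg from A; A=[-] B=[fin,rod,node,joint] C=[urn,mesh,lens,peg,keg]
Tick 6: prefer B, take fin from B; A=[-] B=[rod,node,joint] C=[urn,mesh,lens,peg,keg,fin]
Tick 7: prefer A, take rod from B; A=[-] B=[node,joint] C=[urn,mesh,lens,peg,keg,fin,rod]
Tick 8: prefer B, take node from B; A=[-] B=[joint] C=[urn,mesh,lens,peg,keg,fin,rod,node]
Tick 9: prefer A, take joint from B; A=[-] B=[-] C=[urn,mesh,lens,peg,keg,fin,rod,node,joint]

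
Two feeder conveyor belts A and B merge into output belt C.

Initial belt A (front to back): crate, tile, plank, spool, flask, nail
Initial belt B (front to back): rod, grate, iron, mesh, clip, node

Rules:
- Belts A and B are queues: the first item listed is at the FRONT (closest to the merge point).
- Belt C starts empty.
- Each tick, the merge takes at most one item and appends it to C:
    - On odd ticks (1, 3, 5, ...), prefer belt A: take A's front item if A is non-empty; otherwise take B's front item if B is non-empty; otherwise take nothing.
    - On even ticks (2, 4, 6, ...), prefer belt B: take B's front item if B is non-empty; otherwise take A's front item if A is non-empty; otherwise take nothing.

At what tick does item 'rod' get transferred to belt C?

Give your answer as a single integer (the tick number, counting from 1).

Answer: 2

Derivation:
Tick 1: prefer A, take crate from A; A=[tile,plank,spool,flask,nail] B=[rod,grate,iron,mesh,clip,node] C=[crate]
Tick 2: prefer B, take rod from B; A=[tile,plank,spool,flask,nail] B=[grate,iron,mesh,clip,node] C=[crate,rod]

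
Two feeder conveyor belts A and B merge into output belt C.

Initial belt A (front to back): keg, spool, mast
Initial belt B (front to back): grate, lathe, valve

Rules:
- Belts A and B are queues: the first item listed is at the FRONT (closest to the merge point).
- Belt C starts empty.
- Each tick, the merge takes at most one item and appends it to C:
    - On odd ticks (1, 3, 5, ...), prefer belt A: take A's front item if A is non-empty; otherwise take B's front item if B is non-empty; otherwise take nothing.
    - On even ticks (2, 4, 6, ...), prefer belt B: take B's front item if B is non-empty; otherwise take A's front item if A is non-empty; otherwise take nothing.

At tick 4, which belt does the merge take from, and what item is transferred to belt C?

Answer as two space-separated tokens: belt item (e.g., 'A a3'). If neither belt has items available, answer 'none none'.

Tick 1: prefer A, take keg from A; A=[spool,mast] B=[grate,lathe,valve] C=[keg]
Tick 2: prefer B, take grate from B; A=[spool,mast] B=[lathe,valve] C=[keg,grate]
Tick 3: prefer A, take spool from A; A=[mast] B=[lathe,valve] C=[keg,grate,spool]
Tick 4: prefer B, take lathe from B; A=[mast] B=[valve] C=[keg,grate,spool,lathe]

Answer: B lathe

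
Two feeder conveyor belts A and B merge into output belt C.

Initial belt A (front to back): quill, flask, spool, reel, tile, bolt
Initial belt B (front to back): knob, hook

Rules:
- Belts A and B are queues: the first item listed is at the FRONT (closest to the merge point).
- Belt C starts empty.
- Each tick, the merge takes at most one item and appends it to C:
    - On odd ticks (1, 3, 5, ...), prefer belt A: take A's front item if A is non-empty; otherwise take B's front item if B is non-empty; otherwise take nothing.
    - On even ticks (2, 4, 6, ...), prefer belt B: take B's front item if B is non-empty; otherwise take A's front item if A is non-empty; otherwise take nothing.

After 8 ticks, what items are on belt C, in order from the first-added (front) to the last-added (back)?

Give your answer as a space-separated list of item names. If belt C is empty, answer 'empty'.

Answer: quill knob flask hook spool reel tile bolt

Derivation:
Tick 1: prefer A, take quill from A; A=[flask,spool,reel,tile,bolt] B=[knob,hook] C=[quill]
Tick 2: prefer B, take knob from B; A=[flask,spool,reel,tile,bolt] B=[hook] C=[quill,knob]
Tick 3: prefer A, take flask from A; A=[spool,reel,tile,bolt] B=[hook] C=[quill,knob,flask]
Tick 4: prefer B, take hook from B; A=[spool,reel,tile,bolt] B=[-] C=[quill,knob,flask,hook]
Tick 5: prefer A, take spool from A; A=[reel,tile,bolt] B=[-] C=[quill,knob,flask,hook,spool]
Tick 6: prefer B, take reel from A; A=[tile,bolt] B=[-] C=[quill,knob,flask,hook,spool,reel]
Tick 7: prefer A, take tile from A; A=[bolt] B=[-] C=[quill,knob,flask,hook,spool,reel,tile]
Tick 8: prefer B, take bolt from A; A=[-] B=[-] C=[quill,knob,flask,hook,spool,reel,tile,bolt]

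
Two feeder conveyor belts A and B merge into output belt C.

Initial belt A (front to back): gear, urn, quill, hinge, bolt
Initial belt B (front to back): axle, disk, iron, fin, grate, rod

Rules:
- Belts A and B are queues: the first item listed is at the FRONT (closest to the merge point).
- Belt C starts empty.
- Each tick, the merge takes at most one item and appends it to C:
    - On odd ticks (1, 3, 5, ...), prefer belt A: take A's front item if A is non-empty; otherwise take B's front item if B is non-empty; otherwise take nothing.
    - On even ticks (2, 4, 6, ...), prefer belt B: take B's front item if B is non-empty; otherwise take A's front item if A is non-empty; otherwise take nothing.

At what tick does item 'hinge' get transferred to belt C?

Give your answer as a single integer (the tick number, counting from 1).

Tick 1: prefer A, take gear from A; A=[urn,quill,hinge,bolt] B=[axle,disk,iron,fin,grate,rod] C=[gear]
Tick 2: prefer B, take axle from B; A=[urn,quill,hinge,bolt] B=[disk,iron,fin,grate,rod] C=[gear,axle]
Tick 3: prefer A, take urn from A; A=[quill,hinge,bolt] B=[disk,iron,fin,grate,rod] C=[gear,axle,urn]
Tick 4: prefer B, take disk from B; A=[quill,hinge,bolt] B=[iron,fin,grate,rod] C=[gear,axle,urn,disk]
Tick 5: prefer A, take quill from A; A=[hinge,bolt] B=[iron,fin,grate,rod] C=[gear,axle,urn,disk,quill]
Tick 6: prefer B, take iron from B; A=[hinge,bolt] B=[fin,grate,rod] C=[gear,axle,urn,disk,quill,iron]
Tick 7: prefer A, take hinge from A; A=[bolt] B=[fin,grate,rod] C=[gear,axle,urn,disk,quill,iron,hinge]

Answer: 7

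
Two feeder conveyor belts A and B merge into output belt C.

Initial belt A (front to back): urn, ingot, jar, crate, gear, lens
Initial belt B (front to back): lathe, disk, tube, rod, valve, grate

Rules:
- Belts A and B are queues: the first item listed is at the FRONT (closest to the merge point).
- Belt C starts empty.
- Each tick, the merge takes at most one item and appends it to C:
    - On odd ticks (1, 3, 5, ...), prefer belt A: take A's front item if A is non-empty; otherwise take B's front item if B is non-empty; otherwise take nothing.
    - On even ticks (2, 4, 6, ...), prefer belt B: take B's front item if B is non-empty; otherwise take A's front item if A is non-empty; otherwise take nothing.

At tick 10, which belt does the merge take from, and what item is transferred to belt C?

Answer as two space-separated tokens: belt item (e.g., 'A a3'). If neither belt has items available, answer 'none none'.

Answer: B valve

Derivation:
Tick 1: prefer A, take urn from A; A=[ingot,jar,crate,gear,lens] B=[lathe,disk,tube,rod,valve,grate] C=[urn]
Tick 2: prefer B, take lathe from B; A=[ingot,jar,crate,gear,lens] B=[disk,tube,rod,valve,grate] C=[urn,lathe]
Tick 3: prefer A, take ingot from A; A=[jar,crate,gear,lens] B=[disk,tube,rod,valve,grate] C=[urn,lathe,ingot]
Tick 4: prefer B, take disk from B; A=[jar,crate,gear,lens] B=[tube,rod,valve,grate] C=[urn,lathe,ingot,disk]
Tick 5: prefer A, take jar from A; A=[crate,gear,lens] B=[tube,rod,valve,grate] C=[urn,lathe,ingot,disk,jar]
Tick 6: prefer B, take tube from B; A=[crate,gear,lens] B=[rod,valve,grate] C=[urn,lathe,ingot,disk,jar,tube]
Tick 7: prefer A, take crate from A; A=[gear,lens] B=[rod,valve,grate] C=[urn,lathe,ingot,disk,jar,tube,crate]
Tick 8: prefer B, take rod from B; A=[gear,lens] B=[valve,grate] C=[urn,lathe,ingot,disk,jar,tube,crate,rod]
Tick 9: prefer A, take gear from A; A=[lens] B=[valve,grate] C=[urn,lathe,ingot,disk,jar,tube,crate,rod,gear]
Tick 10: prefer B, take valve from B; A=[lens] B=[grate] C=[urn,lathe,ingot,disk,jar,tube,crate,rod,gear,valve]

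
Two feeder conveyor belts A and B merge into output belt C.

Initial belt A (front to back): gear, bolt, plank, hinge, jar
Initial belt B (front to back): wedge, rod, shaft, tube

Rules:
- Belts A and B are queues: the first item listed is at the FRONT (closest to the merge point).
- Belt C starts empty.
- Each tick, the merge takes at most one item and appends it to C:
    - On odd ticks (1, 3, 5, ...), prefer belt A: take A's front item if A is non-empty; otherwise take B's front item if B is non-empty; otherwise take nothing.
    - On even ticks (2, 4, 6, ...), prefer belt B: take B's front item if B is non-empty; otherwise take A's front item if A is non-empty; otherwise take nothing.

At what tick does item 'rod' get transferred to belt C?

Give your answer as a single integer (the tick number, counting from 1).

Answer: 4

Derivation:
Tick 1: prefer A, take gear from A; A=[bolt,plank,hinge,jar] B=[wedge,rod,shaft,tube] C=[gear]
Tick 2: prefer B, take wedge from B; A=[bolt,plank,hinge,jar] B=[rod,shaft,tube] C=[gear,wedge]
Tick 3: prefer A, take bolt from A; A=[plank,hinge,jar] B=[rod,shaft,tube] C=[gear,wedge,bolt]
Tick 4: prefer B, take rod from B; A=[plank,hinge,jar] B=[shaft,tube] C=[gear,wedge,bolt,rod]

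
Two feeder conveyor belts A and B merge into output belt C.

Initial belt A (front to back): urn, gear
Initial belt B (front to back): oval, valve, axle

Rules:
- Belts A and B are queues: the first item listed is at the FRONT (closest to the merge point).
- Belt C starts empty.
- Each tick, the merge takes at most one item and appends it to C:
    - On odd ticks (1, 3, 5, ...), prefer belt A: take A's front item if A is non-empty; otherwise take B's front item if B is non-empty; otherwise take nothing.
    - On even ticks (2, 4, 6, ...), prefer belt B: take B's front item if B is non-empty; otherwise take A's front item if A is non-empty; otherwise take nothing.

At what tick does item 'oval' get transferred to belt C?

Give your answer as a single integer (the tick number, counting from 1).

Tick 1: prefer A, take urn from A; A=[gear] B=[oval,valve,axle] C=[urn]
Tick 2: prefer B, take oval from B; A=[gear] B=[valve,axle] C=[urn,oval]

Answer: 2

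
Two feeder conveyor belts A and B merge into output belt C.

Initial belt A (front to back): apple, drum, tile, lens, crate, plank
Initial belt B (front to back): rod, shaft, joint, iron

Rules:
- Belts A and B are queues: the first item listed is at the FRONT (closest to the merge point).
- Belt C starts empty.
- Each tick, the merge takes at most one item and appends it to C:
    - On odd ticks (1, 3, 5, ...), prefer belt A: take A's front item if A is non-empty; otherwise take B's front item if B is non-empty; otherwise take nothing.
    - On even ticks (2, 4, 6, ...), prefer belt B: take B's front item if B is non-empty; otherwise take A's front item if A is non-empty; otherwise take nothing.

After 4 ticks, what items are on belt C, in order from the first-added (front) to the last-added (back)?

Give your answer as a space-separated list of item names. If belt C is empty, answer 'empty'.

Tick 1: prefer A, take apple from A; A=[drum,tile,lens,crate,plank] B=[rod,shaft,joint,iron] C=[apple]
Tick 2: prefer B, take rod from B; A=[drum,tile,lens,crate,plank] B=[shaft,joint,iron] C=[apple,rod]
Tick 3: prefer A, take drum from A; A=[tile,lens,crate,plank] B=[shaft,joint,iron] C=[apple,rod,drum]
Tick 4: prefer B, take shaft from B; A=[tile,lens,crate,plank] B=[joint,iron] C=[apple,rod,drum,shaft]

Answer: apple rod drum shaft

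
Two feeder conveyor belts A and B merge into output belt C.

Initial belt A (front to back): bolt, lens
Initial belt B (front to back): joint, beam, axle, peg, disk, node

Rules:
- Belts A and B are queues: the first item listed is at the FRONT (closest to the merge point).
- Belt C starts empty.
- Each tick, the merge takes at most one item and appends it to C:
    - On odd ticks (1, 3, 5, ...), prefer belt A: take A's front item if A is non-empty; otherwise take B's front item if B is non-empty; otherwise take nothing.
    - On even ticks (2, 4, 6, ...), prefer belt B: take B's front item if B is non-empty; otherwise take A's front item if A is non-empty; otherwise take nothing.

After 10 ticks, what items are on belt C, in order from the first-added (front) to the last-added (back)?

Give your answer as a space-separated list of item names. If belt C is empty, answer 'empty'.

Tick 1: prefer A, take bolt from A; A=[lens] B=[joint,beam,axle,peg,disk,node] C=[bolt]
Tick 2: prefer B, take joint from B; A=[lens] B=[beam,axle,peg,disk,node] C=[bolt,joint]
Tick 3: prefer A, take lens from A; A=[-] B=[beam,axle,peg,disk,node] C=[bolt,joint,lens]
Tick 4: prefer B, take beam from B; A=[-] B=[axle,peg,disk,node] C=[bolt,joint,lens,beam]
Tick 5: prefer A, take axle from B; A=[-] B=[peg,disk,node] C=[bolt,joint,lens,beam,axle]
Tick 6: prefer B, take peg from B; A=[-] B=[disk,node] C=[bolt,joint,lens,beam,axle,peg]
Tick 7: prefer A, take disk from B; A=[-] B=[node] C=[bolt,joint,lens,beam,axle,peg,disk]
Tick 8: prefer B, take node from B; A=[-] B=[-] C=[bolt,joint,lens,beam,axle,peg,disk,node]
Tick 9: prefer A, both empty, nothing taken; A=[-] B=[-] C=[bolt,joint,lens,beam,axle,peg,disk,node]
Tick 10: prefer B, both empty, nothing taken; A=[-] B=[-] C=[bolt,joint,lens,beam,axle,peg,disk,node]

Answer: bolt joint lens beam axle peg disk node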